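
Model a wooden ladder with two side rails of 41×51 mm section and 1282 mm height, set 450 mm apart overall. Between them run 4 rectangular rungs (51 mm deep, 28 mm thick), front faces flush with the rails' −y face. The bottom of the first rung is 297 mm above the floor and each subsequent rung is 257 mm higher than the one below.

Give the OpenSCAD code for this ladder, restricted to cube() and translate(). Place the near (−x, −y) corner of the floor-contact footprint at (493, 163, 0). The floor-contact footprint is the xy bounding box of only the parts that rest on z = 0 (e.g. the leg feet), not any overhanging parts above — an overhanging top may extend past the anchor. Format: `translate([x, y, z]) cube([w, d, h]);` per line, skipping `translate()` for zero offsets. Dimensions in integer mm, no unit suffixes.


// rung span = 450 - 2*41 = 368
// rung[k] z = 297 + k*257
translate([493, 163, 0]) cube([41, 51, 1282]);
translate([902, 163, 0]) cube([41, 51, 1282]);
translate([534, 163, 297]) cube([368, 51, 28]);
translate([534, 163, 554]) cube([368, 51, 28]);
translate([534, 163, 811]) cube([368, 51, 28]);
translate([534, 163, 1068]) cube([368, 51, 28]);


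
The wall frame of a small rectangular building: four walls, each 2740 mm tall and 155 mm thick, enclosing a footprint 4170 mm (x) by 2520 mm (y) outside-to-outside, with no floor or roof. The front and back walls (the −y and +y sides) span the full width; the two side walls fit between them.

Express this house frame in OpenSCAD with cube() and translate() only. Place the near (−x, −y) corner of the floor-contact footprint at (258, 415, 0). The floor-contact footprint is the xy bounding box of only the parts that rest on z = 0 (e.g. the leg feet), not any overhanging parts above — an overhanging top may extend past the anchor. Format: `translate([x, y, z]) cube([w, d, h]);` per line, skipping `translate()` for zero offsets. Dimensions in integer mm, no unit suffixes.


translate([258, 415, 0]) cube([4170, 155, 2740]);
translate([258, 2780, 0]) cube([4170, 155, 2740]);
translate([258, 570, 0]) cube([155, 2210, 2740]);
translate([4273, 570, 0]) cube([155, 2210, 2740]);


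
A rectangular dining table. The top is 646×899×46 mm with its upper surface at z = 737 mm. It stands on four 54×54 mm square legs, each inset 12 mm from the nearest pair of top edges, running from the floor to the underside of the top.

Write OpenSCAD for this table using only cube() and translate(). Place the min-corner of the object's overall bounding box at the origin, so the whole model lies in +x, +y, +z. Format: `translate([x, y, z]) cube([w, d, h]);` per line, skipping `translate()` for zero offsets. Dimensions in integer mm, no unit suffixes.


translate([0, 0, 691]) cube([646, 899, 46]);
translate([12, 12, 0]) cube([54, 54, 691]);
translate([580, 12, 0]) cube([54, 54, 691]);
translate([12, 833, 0]) cube([54, 54, 691]);
translate([580, 833, 0]) cube([54, 54, 691]);


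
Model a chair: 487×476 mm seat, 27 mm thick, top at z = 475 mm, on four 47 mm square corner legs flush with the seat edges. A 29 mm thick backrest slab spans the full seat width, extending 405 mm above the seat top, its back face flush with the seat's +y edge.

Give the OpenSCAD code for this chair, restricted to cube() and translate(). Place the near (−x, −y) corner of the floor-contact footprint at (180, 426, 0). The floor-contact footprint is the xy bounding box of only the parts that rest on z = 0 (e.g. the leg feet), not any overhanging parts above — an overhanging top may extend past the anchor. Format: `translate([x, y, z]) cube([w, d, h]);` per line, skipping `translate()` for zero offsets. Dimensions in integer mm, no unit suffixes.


translate([180, 426, 448]) cube([487, 476, 27]);
translate([180, 426, 0]) cube([47, 47, 448]);
translate([620, 426, 0]) cube([47, 47, 448]);
translate([180, 855, 0]) cube([47, 47, 448]);
translate([620, 855, 0]) cube([47, 47, 448]);
translate([180, 873, 475]) cube([487, 29, 405]);


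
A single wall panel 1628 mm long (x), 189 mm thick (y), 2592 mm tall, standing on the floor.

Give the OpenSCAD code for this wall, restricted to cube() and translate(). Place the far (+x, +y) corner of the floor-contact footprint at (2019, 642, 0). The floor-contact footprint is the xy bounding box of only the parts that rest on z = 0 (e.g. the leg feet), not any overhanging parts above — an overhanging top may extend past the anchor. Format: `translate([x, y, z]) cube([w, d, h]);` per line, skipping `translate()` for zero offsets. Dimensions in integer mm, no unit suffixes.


translate([391, 453, 0]) cube([1628, 189, 2592]);


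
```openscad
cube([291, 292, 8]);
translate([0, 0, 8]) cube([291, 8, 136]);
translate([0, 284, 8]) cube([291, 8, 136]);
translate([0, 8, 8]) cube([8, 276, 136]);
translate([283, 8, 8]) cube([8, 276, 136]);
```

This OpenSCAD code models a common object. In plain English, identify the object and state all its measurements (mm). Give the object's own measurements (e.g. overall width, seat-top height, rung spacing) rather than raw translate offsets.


An open-topped rectangular box: outside dimensions 291×292×144 mm, with a uniform wall and base thickness of 8 mm. The base is a full 291×292 slab on the floor; four walls sit on top of the base. The front and back walls (the −y and +y sides) span the full width; the two side walls fit between them.


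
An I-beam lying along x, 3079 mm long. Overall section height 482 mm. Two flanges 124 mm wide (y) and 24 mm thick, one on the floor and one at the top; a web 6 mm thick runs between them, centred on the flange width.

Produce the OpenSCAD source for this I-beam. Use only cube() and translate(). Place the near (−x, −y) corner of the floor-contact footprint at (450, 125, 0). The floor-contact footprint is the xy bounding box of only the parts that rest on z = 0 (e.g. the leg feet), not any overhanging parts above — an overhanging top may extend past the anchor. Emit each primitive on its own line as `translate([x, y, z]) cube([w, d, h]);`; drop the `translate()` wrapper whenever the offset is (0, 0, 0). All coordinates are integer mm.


translate([450, 125, 0]) cube([3079, 124, 24]);
translate([450, 184, 24]) cube([3079, 6, 434]);
translate([450, 125, 458]) cube([3079, 124, 24]);


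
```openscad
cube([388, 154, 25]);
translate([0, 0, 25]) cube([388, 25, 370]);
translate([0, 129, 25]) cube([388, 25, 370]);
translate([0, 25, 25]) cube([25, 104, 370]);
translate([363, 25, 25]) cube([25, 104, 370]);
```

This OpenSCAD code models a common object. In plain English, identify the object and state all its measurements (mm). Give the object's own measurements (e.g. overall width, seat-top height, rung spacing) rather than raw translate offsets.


An open-topped rectangular box: outside dimensions 388×154×395 mm, with a uniform wall and base thickness of 25 mm. The base is a full 388×154 slab on the floor; four walls sit on top of the base. The front and back walls (the −y and +y sides) span the full width; the two side walls fit between them.


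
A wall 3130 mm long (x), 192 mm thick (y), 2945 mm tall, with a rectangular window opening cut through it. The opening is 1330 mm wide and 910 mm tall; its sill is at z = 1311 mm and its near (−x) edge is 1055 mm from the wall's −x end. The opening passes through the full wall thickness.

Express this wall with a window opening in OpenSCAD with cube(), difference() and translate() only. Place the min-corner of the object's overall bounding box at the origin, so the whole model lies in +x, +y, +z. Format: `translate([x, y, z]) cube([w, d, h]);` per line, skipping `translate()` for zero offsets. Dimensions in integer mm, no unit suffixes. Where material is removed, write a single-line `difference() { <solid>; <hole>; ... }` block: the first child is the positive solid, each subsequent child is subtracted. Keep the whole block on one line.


difference() { cube([3130, 192, 2945]); translate([1055, 0, 1311]) cube([1330, 192, 910]); }


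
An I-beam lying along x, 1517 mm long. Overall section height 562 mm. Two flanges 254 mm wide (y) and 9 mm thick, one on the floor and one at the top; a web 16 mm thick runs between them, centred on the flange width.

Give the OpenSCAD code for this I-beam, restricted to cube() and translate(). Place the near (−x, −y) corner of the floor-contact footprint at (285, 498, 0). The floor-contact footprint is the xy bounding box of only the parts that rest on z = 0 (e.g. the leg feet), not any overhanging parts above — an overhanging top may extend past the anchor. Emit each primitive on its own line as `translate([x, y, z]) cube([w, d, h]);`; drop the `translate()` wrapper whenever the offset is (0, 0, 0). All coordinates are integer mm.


translate([285, 498, 0]) cube([1517, 254, 9]);
translate([285, 617, 9]) cube([1517, 16, 544]);
translate([285, 498, 553]) cube([1517, 254, 9]);


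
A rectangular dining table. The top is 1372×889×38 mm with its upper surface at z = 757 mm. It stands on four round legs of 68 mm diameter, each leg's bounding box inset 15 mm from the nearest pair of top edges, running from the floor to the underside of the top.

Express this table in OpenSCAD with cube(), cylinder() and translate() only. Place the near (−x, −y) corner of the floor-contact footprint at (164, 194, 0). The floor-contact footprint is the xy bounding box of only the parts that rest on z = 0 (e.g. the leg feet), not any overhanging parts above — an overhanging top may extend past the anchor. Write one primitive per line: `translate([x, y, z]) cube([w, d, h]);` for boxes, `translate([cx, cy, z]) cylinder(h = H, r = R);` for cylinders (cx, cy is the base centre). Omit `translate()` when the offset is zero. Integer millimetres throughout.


// leg_h = 757 - 38 = 719
translate([149, 179, 719]) cube([1372, 889, 38]);
translate([198, 228, 0]) cylinder(h = 719, r = 34);
translate([1472, 228, 0]) cylinder(h = 719, r = 34);
translate([198, 1019, 0]) cylinder(h = 719, r = 34);
translate([1472, 1019, 0]) cylinder(h = 719, r = 34);


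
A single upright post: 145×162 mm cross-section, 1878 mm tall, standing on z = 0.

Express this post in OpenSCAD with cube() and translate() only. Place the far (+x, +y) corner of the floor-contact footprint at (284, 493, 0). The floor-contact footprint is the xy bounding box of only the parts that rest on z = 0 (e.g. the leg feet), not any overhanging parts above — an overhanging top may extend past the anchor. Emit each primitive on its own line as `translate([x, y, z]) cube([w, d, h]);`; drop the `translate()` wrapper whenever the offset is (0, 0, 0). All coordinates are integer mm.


translate([139, 331, 0]) cube([145, 162, 1878]);


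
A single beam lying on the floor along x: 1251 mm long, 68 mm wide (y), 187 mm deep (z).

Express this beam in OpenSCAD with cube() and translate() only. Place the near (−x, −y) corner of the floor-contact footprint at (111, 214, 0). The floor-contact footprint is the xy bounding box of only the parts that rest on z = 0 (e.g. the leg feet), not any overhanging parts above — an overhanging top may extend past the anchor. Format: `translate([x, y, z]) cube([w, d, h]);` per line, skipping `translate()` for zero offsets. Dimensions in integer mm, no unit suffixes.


translate([111, 214, 0]) cube([1251, 68, 187]);


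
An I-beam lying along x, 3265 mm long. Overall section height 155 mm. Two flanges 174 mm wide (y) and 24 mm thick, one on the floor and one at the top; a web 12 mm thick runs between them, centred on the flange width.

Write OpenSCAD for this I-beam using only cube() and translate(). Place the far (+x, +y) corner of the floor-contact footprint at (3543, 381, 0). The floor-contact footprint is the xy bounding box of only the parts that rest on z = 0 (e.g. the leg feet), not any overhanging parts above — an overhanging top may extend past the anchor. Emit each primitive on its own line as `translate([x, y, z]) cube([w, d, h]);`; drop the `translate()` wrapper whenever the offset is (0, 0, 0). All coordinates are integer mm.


translate([278, 207, 0]) cube([3265, 174, 24]);
translate([278, 288, 24]) cube([3265, 12, 107]);
translate([278, 207, 131]) cube([3265, 174, 24]);


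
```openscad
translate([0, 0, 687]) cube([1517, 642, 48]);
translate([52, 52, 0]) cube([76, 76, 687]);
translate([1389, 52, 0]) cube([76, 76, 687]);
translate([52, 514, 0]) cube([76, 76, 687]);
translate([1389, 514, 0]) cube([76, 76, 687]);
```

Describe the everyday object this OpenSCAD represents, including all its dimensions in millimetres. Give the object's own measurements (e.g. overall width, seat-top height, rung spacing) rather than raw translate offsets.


A table: top 1517 mm (x) × 642 mm (y), 48 mm thick, upper face at z = 735 mm, on four 76×76 mm square legs, each inset 52 mm from the nearest pair of top edges from z = 0 to the bottom of the top.


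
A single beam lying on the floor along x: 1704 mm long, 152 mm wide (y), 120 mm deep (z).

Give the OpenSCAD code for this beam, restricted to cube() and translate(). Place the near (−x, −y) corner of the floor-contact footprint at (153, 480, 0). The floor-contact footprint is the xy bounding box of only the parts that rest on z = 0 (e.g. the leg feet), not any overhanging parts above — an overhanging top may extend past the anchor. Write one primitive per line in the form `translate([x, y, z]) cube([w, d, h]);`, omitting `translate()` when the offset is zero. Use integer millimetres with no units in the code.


translate([153, 480, 0]) cube([1704, 152, 120]);


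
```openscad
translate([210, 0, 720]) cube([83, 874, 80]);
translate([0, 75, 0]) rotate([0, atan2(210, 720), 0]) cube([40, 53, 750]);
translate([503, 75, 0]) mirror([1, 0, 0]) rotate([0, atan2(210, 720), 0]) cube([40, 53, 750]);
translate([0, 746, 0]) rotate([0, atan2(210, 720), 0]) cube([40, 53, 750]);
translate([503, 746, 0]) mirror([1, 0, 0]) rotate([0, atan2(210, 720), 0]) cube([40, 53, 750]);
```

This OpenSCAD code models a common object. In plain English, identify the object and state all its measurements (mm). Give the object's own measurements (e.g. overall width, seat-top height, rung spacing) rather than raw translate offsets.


A sawhorse. A 83×874×80 mm beam (x, y, z) sits on two A-frame leg pairs. Each pair is two raked legs of 40×53 mm section (53 mm along y) splaying symmetrically in x. Each leg rises 720 mm vertically over 210 mm of horizontal reach and is 750 mm long along its own axis. Every leg's outer bottom edge rests on the floor and its outer top edge meets a bottom edge of the beam — the left legs (tilting toward +x) meet the beam's −x bottom edge, the right legs (their mirror images, tilting toward −x) meet its +x bottom edge — so the leg tops tuck under the beam, the beam's underside is 720 mm above the floor, and the feet are 503 mm apart outside-to-outside with the beam centred between them. The two leg pairs are set in 75 mm from either end of the beam.


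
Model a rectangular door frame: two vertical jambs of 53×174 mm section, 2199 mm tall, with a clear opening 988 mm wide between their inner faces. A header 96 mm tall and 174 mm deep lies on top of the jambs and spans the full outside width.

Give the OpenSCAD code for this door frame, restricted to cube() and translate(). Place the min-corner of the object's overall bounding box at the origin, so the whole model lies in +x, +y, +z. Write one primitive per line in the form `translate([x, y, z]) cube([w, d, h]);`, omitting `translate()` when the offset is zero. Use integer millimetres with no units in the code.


cube([53, 174, 2199]);
translate([1041, 0, 0]) cube([53, 174, 2199]);
translate([0, 0, 2199]) cube([1094, 174, 96]);


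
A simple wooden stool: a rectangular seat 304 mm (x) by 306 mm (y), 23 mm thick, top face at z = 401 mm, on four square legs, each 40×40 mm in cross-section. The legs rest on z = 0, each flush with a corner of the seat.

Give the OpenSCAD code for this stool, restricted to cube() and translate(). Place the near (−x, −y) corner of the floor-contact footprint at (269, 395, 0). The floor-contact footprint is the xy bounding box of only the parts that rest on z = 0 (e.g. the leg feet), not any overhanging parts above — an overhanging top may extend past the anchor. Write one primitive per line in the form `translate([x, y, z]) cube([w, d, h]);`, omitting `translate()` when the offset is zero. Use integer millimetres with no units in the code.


translate([269, 395, 378]) cube([304, 306, 23]);
translate([269, 395, 0]) cube([40, 40, 378]);
translate([533, 395, 0]) cube([40, 40, 378]);
translate([269, 661, 0]) cube([40, 40, 378]);
translate([533, 661, 0]) cube([40, 40, 378]);


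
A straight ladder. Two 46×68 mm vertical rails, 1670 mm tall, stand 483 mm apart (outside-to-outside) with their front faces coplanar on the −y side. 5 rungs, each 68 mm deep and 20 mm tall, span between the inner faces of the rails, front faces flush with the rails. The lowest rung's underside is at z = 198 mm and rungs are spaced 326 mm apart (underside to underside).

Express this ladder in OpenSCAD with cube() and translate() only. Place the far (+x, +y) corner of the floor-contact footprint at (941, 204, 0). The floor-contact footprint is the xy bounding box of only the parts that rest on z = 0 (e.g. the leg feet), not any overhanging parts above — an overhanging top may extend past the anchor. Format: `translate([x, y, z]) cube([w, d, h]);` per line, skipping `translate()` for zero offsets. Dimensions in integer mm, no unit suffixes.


translate([458, 136, 0]) cube([46, 68, 1670]);
translate([895, 136, 0]) cube([46, 68, 1670]);
translate([504, 136, 198]) cube([391, 68, 20]);
translate([504, 136, 524]) cube([391, 68, 20]);
translate([504, 136, 850]) cube([391, 68, 20]);
translate([504, 136, 1176]) cube([391, 68, 20]);
translate([504, 136, 1502]) cube([391, 68, 20]);


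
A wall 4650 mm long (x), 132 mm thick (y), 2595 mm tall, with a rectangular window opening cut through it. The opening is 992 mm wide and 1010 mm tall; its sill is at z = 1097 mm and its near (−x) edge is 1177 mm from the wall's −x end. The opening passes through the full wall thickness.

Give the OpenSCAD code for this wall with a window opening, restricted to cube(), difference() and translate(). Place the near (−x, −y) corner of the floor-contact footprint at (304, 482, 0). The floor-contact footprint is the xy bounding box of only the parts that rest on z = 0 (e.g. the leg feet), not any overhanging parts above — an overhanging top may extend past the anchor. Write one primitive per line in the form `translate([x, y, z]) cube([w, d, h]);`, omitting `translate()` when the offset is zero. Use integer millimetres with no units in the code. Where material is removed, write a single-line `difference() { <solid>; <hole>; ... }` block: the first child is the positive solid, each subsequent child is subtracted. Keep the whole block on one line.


difference() { translate([304, 482, 0]) cube([4650, 132, 2595]); translate([1481, 482, 1097]) cube([992, 132, 1010]); }


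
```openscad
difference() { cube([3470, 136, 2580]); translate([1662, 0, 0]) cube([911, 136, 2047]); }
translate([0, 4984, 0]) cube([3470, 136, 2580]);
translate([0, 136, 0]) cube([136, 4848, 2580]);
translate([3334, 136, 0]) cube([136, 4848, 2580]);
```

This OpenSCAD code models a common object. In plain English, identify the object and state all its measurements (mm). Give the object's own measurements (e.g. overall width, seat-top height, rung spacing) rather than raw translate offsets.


A single room: four walls, each 2580 mm tall and 136 mm thick, enclosing an outside footprint 3470×5120 mm (x × y), no floor or roof. The front and back walls (−y and +y sides) run the full x-width; the side walls fit between their inner faces. A door opening 911 mm wide and 2047 mm tall is cut through the front wall from the floor up, its −x edge 1662 mm from the wall's −x end.


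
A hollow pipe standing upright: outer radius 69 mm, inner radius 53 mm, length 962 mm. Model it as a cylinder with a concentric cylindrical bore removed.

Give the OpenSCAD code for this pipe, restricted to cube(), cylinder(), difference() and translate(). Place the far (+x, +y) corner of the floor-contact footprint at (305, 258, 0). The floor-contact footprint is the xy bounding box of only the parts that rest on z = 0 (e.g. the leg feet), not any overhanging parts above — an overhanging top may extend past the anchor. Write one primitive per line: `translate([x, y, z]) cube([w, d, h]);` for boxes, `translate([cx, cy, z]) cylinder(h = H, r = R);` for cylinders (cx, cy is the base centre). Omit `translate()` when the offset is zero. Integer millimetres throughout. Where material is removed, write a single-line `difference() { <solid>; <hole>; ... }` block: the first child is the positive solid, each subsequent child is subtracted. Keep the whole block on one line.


difference() { translate([236, 189, 0]) cylinder(h = 962, r = 69); translate([236, 189, 0]) cylinder(h = 962, r = 53); }


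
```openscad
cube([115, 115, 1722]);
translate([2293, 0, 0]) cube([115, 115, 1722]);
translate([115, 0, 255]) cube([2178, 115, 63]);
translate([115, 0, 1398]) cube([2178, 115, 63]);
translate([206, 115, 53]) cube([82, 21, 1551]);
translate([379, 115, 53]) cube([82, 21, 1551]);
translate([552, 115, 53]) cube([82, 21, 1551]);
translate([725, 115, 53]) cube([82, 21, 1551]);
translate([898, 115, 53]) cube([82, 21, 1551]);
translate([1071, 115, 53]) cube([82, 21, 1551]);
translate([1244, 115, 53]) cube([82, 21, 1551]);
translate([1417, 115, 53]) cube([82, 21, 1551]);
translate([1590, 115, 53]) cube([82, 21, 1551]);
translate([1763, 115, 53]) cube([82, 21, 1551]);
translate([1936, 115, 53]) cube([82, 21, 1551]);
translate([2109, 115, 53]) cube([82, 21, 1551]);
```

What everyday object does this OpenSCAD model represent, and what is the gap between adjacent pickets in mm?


A fence section. The picket gap is 91 mm.

Two posts, two rails, 12 pickets — a fence section. Span 2178 mm holds 12 pickets of 82 mm with 13 equal gaps: ⌊(2178 − 12·82) / 13⌋ = 91 mm.


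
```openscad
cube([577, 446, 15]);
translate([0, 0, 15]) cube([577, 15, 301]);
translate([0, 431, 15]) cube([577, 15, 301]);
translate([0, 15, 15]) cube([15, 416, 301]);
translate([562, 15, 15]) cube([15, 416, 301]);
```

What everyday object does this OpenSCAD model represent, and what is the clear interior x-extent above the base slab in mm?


An open box. The internal width is 547 mm.

A 577×446 base slab with four walls standing on it — an open box. The base is 577 mm wide and the walls are 15 mm thick, so the internal width is 577 − 2 × 15 = 547 mm.


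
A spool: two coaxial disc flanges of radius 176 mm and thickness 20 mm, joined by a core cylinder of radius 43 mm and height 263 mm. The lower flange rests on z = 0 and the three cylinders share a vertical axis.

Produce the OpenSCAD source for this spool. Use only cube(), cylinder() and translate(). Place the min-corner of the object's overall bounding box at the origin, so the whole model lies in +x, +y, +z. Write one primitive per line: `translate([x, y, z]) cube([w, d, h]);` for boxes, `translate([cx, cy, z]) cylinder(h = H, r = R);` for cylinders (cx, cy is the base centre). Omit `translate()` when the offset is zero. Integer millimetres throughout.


translate([176, 176, 0]) cylinder(h = 20, r = 176);
translate([176, 176, 20]) cylinder(h = 263, r = 43);
translate([176, 176, 283]) cylinder(h = 20, r = 176);


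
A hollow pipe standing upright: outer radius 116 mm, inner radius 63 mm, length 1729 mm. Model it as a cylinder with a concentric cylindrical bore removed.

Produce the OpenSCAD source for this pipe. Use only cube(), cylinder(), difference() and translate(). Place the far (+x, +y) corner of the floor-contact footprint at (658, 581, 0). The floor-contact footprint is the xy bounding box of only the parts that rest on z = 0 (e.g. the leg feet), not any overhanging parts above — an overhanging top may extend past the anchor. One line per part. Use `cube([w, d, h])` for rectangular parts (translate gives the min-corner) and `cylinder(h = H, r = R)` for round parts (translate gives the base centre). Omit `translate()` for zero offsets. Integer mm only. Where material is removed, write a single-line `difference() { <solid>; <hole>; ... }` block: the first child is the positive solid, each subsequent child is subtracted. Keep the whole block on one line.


difference() { translate([542, 465, 0]) cylinder(h = 1729, r = 116); translate([542, 465, 0]) cylinder(h = 1729, r = 63); }


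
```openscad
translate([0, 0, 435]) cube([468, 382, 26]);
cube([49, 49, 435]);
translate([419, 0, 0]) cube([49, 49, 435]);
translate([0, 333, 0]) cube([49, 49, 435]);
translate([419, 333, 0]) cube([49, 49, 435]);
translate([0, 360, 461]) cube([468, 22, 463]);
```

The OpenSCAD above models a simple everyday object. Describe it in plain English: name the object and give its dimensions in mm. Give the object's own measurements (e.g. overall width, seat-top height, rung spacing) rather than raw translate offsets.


A chair. The seat is a 468×382×26 mm slab with its top at z = 461 mm, on four 49×49 mm corner legs (flush with the seat edges, standing on z = 0). A flat backrest 22 mm thick, 463 mm tall, spans the full seat width and rises from the seat top along its +y edge, rear face flush with the rear of the seat.


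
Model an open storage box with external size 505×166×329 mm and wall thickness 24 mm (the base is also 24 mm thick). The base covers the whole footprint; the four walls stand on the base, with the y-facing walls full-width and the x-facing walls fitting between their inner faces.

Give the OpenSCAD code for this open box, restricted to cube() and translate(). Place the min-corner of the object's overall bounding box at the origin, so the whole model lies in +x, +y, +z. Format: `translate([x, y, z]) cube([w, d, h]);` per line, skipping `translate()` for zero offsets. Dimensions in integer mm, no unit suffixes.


cube([505, 166, 24]);
translate([0, 0, 24]) cube([505, 24, 305]);
translate([0, 142, 24]) cube([505, 24, 305]);
translate([0, 24, 24]) cube([24, 118, 305]);
translate([481, 24, 24]) cube([24, 118, 305]);


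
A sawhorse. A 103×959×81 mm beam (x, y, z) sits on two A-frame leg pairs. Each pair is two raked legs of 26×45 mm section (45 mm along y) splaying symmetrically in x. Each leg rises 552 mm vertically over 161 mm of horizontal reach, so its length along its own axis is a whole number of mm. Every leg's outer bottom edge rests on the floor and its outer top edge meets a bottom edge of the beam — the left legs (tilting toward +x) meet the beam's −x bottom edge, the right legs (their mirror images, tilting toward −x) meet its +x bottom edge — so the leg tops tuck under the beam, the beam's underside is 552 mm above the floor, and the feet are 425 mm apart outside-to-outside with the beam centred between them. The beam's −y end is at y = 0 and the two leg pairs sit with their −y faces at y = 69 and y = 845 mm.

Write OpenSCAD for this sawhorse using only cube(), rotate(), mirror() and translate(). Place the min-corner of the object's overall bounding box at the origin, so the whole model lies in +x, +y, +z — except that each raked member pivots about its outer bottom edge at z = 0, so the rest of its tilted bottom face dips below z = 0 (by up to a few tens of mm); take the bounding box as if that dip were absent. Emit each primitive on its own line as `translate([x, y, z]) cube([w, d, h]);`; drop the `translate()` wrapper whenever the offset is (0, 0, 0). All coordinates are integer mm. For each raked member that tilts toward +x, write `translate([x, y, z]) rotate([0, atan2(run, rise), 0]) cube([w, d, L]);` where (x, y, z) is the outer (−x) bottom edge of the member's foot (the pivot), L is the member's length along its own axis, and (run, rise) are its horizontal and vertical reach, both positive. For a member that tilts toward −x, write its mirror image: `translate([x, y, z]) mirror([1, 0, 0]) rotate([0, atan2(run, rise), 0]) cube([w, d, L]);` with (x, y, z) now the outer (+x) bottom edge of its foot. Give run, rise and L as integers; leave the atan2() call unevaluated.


translate([161, 0, 552]) cube([103, 959, 81]);
translate([0, 69, 0]) rotate([0, atan2(161, 552), 0]) cube([26, 45, 575]);
translate([425, 69, 0]) mirror([1, 0, 0]) rotate([0, atan2(161, 552), 0]) cube([26, 45, 575]);
translate([0, 845, 0]) rotate([0, atan2(161, 552), 0]) cube([26, 45, 575]);
translate([425, 845, 0]) mirror([1, 0, 0]) rotate([0, atan2(161, 552), 0]) cube([26, 45, 575]);


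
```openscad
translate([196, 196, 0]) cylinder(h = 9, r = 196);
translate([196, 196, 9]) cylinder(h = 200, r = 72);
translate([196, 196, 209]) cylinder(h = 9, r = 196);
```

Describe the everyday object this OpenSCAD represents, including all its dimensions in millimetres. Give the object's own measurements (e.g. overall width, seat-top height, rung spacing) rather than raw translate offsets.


A spool: two coaxial disc flanges of radius 196 mm and thickness 9 mm, joined by a core cylinder of radius 72 mm and height 200 mm. The lower flange rests on z = 0 and the three cylinders share a vertical axis.


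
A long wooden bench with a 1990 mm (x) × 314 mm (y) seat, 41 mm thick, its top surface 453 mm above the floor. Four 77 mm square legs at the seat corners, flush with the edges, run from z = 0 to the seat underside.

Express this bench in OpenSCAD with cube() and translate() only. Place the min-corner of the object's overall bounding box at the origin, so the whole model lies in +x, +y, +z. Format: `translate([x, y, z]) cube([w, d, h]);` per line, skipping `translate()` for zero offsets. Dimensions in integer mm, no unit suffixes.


translate([0, 0, 412]) cube([1990, 314, 41]);
cube([77, 77, 412]);
translate([0, 237, 0]) cube([77, 77, 412]);
translate([1913, 0, 0]) cube([77, 77, 412]);
translate([1913, 237, 0]) cube([77, 77, 412]);


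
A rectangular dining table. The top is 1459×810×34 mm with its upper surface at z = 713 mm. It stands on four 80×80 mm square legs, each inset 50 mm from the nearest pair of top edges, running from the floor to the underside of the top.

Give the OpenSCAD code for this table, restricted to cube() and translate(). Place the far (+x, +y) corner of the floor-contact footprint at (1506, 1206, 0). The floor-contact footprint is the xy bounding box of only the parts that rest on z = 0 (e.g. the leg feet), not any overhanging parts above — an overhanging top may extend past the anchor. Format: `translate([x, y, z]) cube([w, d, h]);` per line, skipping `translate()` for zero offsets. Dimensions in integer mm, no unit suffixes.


translate([97, 446, 679]) cube([1459, 810, 34]);
translate([147, 496, 0]) cube([80, 80, 679]);
translate([1426, 496, 0]) cube([80, 80, 679]);
translate([147, 1126, 0]) cube([80, 80, 679]);
translate([1426, 1126, 0]) cube([80, 80, 679]);


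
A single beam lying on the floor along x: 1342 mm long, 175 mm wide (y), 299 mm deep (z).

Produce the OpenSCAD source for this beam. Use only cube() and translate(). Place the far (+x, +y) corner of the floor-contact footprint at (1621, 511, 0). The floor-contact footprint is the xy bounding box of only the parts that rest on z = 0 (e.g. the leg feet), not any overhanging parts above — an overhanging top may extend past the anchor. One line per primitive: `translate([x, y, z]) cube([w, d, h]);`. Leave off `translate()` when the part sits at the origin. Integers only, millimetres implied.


translate([279, 336, 0]) cube([1342, 175, 299]);


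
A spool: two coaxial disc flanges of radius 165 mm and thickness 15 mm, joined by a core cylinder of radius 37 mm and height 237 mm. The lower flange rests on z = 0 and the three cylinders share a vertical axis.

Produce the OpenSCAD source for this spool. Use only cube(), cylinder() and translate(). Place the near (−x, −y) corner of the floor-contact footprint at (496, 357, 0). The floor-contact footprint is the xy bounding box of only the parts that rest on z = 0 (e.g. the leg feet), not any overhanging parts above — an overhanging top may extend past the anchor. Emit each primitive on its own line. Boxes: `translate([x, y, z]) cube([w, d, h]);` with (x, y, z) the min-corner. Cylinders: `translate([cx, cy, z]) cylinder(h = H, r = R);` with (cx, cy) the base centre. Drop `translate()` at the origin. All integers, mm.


translate([661, 522, 0]) cylinder(h = 15, r = 165);
translate([661, 522, 15]) cylinder(h = 237, r = 37);
translate([661, 522, 252]) cylinder(h = 15, r = 165);


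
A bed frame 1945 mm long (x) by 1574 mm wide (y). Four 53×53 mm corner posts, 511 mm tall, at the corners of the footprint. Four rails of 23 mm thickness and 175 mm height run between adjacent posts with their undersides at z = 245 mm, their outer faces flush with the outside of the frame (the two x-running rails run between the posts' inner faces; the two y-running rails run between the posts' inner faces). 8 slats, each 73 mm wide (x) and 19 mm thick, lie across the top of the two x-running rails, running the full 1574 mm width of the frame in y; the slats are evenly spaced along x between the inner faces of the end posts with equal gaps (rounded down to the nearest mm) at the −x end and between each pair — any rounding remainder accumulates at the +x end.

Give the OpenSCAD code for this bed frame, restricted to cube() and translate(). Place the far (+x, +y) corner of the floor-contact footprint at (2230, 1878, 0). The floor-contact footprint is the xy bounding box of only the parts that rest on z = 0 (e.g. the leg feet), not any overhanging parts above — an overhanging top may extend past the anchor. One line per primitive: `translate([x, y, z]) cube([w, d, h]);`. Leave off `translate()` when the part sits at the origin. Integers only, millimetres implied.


translate([285, 304, 0]) cube([53, 53, 511]);
translate([285, 1825, 0]) cube([53, 53, 511]);
translate([2177, 304, 0]) cube([53, 53, 511]);
translate([2177, 1825, 0]) cube([53, 53, 511]);
translate([338, 304, 245]) cube([1839, 23, 175]);
translate([338, 1855, 245]) cube([1839, 23, 175]);
translate([285, 357, 245]) cube([23, 1468, 175]);
translate([2207, 357, 245]) cube([23, 1468, 175]);
translate([477, 304, 420]) cube([73, 1574, 19]);
translate([689, 304, 420]) cube([73, 1574, 19]);
translate([901, 304, 420]) cube([73, 1574, 19]);
translate([1113, 304, 420]) cube([73, 1574, 19]);
translate([1325, 304, 420]) cube([73, 1574, 19]);
translate([1537, 304, 420]) cube([73, 1574, 19]);
translate([1749, 304, 420]) cube([73, 1574, 19]);
translate([1961, 304, 420]) cube([73, 1574, 19]);


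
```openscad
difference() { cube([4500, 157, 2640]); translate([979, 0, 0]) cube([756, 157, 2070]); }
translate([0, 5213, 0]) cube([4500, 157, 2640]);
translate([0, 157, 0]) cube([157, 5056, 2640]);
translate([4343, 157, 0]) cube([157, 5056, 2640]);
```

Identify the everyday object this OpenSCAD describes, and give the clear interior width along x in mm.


A single room. The interior width is 4186 mm.

Four walls enclosing a rectangle with a door in the front wall — a room. Outside width 4500 minus two 157 mm walls gives 4186 mm.


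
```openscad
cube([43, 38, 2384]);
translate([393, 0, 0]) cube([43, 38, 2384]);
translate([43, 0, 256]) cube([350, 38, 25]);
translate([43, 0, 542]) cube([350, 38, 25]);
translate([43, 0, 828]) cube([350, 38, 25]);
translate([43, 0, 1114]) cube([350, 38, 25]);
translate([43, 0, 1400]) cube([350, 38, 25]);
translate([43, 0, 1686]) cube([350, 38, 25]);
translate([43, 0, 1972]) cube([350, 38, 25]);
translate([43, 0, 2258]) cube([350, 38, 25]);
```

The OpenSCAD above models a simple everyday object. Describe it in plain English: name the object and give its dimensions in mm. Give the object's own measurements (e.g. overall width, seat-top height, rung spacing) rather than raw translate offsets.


A straight ladder. Two 43×38 mm vertical rails, 2384 mm tall, stand 436 mm apart (outside-to-outside) with their front faces coplanar on the −y side. 8 rungs, each 38 mm deep and 25 mm tall, span between the inner faces of the rails, front faces flush with the rails. The lowest rung's underside is at z = 256 mm and rungs are spaced 286 mm apart (underside to underside).


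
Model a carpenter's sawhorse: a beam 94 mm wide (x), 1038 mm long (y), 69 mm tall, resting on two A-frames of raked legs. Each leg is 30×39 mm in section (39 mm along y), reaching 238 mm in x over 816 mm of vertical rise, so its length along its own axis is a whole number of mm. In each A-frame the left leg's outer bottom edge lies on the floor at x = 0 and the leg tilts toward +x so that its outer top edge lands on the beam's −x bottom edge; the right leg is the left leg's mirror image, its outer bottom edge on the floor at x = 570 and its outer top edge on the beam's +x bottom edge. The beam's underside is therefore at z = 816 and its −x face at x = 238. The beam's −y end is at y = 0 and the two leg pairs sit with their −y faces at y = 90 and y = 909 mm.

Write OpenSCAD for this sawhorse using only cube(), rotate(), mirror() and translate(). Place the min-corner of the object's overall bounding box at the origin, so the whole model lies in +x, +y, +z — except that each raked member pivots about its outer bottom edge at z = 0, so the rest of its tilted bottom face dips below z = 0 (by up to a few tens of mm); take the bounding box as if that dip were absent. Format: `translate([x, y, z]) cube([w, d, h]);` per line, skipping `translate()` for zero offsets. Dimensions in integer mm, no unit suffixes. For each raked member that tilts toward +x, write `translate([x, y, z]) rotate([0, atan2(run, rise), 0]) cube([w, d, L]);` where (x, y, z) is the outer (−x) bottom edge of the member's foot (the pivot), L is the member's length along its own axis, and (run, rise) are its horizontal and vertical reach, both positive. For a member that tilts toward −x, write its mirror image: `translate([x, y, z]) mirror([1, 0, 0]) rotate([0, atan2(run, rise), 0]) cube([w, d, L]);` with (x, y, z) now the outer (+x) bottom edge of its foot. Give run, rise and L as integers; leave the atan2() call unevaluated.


// leg length = √(238² + 816²) = 850
// right-leg outer foot x = 2·238 + 94 = 570
// beam min-corner = (238, 0, 816)
translate([238, 0, 816]) cube([94, 1038, 69]);
translate([0, 90, 0]) rotate([0, atan2(238, 816), 0]) cube([30, 39, 850]);
translate([570, 90, 0]) mirror([1, 0, 0]) rotate([0, atan2(238, 816), 0]) cube([30, 39, 850]);
translate([0, 909, 0]) rotate([0, atan2(238, 816), 0]) cube([30, 39, 850]);
translate([570, 909, 0]) mirror([1, 0, 0]) rotate([0, atan2(238, 816), 0]) cube([30, 39, 850]);


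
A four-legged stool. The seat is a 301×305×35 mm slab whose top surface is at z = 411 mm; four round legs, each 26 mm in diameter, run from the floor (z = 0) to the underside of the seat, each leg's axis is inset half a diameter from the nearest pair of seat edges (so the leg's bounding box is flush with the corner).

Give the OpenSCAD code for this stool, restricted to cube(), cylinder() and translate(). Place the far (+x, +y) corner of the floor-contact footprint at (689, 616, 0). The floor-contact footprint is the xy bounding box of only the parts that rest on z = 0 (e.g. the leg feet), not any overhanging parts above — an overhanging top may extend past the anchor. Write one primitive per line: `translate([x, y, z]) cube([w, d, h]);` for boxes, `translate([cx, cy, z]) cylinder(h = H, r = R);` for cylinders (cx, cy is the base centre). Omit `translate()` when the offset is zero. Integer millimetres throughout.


translate([388, 311, 376]) cube([301, 305, 35]);
translate([401, 324, 0]) cylinder(h = 376, r = 13);
translate([676, 324, 0]) cylinder(h = 376, r = 13);
translate([401, 603, 0]) cylinder(h = 376, r = 13);
translate([676, 603, 0]) cylinder(h = 376, r = 13);


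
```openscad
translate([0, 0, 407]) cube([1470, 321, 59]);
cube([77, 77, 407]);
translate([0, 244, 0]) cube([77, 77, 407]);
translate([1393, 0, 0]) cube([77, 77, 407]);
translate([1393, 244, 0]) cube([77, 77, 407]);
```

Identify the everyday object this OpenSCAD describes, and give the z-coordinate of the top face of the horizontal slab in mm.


A bench. The seat-top height is 466 mm.

A long slab on four corner posts — a bench. The slab sits at z = 407 with thickness 59, so the top is 407 + 59 = 466 mm.
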